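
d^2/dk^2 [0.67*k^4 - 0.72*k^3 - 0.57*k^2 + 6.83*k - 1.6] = 8.04*k^2 - 4.32*k - 1.14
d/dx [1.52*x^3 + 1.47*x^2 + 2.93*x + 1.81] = 4.56*x^2 + 2.94*x + 2.93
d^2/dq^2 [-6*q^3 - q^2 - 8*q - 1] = -36*q - 2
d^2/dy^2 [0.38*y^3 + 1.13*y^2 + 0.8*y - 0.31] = 2.28*y + 2.26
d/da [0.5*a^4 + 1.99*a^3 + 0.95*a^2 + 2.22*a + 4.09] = 2.0*a^3 + 5.97*a^2 + 1.9*a + 2.22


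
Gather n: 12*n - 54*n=-42*n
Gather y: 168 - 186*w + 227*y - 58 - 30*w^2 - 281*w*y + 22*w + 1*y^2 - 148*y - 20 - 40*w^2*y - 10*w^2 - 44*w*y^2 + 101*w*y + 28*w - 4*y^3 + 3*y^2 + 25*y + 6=-40*w^2 - 136*w - 4*y^3 + y^2*(4 - 44*w) + y*(-40*w^2 - 180*w + 104) + 96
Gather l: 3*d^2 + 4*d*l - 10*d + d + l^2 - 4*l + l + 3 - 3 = 3*d^2 - 9*d + l^2 + l*(4*d - 3)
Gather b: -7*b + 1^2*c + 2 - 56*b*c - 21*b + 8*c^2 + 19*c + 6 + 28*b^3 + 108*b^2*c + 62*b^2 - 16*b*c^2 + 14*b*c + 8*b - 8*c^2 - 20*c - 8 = 28*b^3 + b^2*(108*c + 62) + b*(-16*c^2 - 42*c - 20)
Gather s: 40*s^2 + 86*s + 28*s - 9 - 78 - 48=40*s^2 + 114*s - 135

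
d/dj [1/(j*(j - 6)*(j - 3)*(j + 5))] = 2*(-2*j^3 + 6*j^2 + 27*j - 45)/(j^2*(j^6 - 8*j^5 - 38*j^4 + 396*j^3 + 9*j^2 - 4860*j + 8100))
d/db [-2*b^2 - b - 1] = -4*b - 1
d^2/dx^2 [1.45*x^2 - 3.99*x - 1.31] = 2.90000000000000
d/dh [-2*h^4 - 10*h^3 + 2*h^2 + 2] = 2*h*(-4*h^2 - 15*h + 2)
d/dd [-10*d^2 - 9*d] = -20*d - 9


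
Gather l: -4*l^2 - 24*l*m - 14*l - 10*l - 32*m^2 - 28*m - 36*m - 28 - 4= -4*l^2 + l*(-24*m - 24) - 32*m^2 - 64*m - 32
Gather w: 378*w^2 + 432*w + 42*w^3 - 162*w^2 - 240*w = 42*w^3 + 216*w^2 + 192*w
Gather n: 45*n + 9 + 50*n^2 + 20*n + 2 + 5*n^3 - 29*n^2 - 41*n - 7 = 5*n^3 + 21*n^2 + 24*n + 4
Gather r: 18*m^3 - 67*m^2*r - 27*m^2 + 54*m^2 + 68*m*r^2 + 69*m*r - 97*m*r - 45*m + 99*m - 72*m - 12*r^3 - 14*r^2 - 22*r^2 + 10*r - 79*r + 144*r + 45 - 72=18*m^3 + 27*m^2 - 18*m - 12*r^3 + r^2*(68*m - 36) + r*(-67*m^2 - 28*m + 75) - 27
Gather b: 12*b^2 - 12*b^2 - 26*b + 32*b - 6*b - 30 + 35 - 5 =0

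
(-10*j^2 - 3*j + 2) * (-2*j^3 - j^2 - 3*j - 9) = 20*j^5 + 16*j^4 + 29*j^3 + 97*j^2 + 21*j - 18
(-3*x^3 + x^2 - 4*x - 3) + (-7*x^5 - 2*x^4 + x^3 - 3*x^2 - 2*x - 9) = -7*x^5 - 2*x^4 - 2*x^3 - 2*x^2 - 6*x - 12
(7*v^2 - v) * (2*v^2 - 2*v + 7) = 14*v^4 - 16*v^3 + 51*v^2 - 7*v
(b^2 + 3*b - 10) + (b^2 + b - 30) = 2*b^2 + 4*b - 40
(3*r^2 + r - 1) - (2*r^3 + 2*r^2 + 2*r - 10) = -2*r^3 + r^2 - r + 9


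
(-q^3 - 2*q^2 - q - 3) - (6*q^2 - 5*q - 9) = -q^3 - 8*q^2 + 4*q + 6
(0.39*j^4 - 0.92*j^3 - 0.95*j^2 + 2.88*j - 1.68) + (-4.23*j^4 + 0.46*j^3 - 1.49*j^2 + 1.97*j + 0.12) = -3.84*j^4 - 0.46*j^3 - 2.44*j^2 + 4.85*j - 1.56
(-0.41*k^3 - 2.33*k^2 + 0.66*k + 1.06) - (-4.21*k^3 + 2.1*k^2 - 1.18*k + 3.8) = 3.8*k^3 - 4.43*k^2 + 1.84*k - 2.74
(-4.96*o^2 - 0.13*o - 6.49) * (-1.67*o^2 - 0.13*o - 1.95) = 8.2832*o^4 + 0.8619*o^3 + 20.5272*o^2 + 1.0972*o + 12.6555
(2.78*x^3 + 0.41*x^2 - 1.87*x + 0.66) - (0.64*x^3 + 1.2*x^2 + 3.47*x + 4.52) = 2.14*x^3 - 0.79*x^2 - 5.34*x - 3.86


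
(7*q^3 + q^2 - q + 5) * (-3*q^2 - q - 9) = -21*q^5 - 10*q^4 - 61*q^3 - 23*q^2 + 4*q - 45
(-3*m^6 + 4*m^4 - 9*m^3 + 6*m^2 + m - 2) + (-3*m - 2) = -3*m^6 + 4*m^4 - 9*m^3 + 6*m^2 - 2*m - 4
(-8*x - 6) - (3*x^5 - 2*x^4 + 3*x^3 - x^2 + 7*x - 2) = -3*x^5 + 2*x^4 - 3*x^3 + x^2 - 15*x - 4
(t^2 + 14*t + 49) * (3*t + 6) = 3*t^3 + 48*t^2 + 231*t + 294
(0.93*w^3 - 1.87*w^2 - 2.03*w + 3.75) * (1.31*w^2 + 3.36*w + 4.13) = 1.2183*w^5 + 0.6751*w^4 - 5.1016*w^3 - 9.6314*w^2 + 4.2161*w + 15.4875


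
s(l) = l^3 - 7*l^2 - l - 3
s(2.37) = -31.38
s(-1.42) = -18.56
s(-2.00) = -37.00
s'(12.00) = 263.00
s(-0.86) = -7.95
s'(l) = 3*l^2 - 14*l - 1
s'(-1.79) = 33.67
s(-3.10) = -96.96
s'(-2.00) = 39.00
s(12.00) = 705.00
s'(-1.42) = 24.93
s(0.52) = -5.27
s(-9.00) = -1290.00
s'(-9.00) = 368.00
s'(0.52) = -7.47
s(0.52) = -5.27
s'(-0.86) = 13.26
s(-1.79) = -29.37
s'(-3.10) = 71.23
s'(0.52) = -7.47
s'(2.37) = -17.33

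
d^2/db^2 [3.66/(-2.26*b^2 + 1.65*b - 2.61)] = (37.387632*b^2 - 27.29628*b - 3.66*(4.52*b - 1.65)*(9.04*b - 3.3) + 43.177752)/(2.26*b^2 - 1.65*b + 2.61)^3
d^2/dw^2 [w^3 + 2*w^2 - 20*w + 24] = 6*w + 4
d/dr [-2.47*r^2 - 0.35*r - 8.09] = -4.94*r - 0.35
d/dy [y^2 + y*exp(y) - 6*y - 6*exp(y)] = y*exp(y) + 2*y - 5*exp(y) - 6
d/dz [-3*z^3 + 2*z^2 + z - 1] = -9*z^2 + 4*z + 1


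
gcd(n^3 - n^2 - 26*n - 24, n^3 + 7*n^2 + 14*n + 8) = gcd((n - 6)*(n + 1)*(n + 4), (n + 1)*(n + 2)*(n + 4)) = n^2 + 5*n + 4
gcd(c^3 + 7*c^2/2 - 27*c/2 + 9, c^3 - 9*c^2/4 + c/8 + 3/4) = 1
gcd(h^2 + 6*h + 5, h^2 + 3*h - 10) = h + 5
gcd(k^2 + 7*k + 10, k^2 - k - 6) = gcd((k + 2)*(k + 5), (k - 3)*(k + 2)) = k + 2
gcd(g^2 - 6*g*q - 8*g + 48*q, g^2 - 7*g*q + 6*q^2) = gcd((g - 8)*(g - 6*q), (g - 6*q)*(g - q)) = -g + 6*q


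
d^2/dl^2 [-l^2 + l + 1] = -2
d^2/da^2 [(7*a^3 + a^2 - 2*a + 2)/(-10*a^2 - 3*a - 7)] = 2*(657*a^3 - 831*a^2 - 1629*a + 31)/(1000*a^6 + 900*a^5 + 2370*a^4 + 1287*a^3 + 1659*a^2 + 441*a + 343)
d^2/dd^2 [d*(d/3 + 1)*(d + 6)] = 2*d + 6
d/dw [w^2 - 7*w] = 2*w - 7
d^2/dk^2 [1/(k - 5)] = 2/(k - 5)^3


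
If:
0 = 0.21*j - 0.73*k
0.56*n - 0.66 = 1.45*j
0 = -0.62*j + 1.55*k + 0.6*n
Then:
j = -0.51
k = -0.15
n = -0.15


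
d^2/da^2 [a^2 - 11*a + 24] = 2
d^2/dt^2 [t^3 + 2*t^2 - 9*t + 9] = 6*t + 4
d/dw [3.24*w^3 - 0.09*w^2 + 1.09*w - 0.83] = 9.72*w^2 - 0.18*w + 1.09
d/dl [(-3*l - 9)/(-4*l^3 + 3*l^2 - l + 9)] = 3*(4*l^3 - 3*l^2 + l - (l + 3)*(12*l^2 - 6*l + 1) - 9)/(4*l^3 - 3*l^2 + l - 9)^2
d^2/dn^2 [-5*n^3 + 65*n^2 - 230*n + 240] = 130 - 30*n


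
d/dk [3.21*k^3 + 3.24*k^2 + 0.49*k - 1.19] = 9.63*k^2 + 6.48*k + 0.49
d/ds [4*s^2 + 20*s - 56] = 8*s + 20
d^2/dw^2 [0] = 0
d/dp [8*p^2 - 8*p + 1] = 16*p - 8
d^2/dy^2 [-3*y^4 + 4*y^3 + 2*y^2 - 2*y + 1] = -36*y^2 + 24*y + 4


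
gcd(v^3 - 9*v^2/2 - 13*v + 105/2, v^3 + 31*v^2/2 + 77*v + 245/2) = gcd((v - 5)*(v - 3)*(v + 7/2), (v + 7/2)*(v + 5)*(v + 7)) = v + 7/2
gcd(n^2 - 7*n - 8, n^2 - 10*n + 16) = n - 8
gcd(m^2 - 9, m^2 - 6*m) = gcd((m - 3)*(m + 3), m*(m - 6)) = 1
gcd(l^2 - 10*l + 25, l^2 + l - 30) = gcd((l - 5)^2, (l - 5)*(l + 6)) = l - 5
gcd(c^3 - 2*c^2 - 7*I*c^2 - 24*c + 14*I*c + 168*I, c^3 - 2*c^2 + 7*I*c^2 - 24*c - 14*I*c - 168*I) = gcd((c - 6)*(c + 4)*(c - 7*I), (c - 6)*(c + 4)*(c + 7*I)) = c^2 - 2*c - 24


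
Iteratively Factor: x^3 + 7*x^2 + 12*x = (x + 4)*(x^2 + 3*x) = (x + 3)*(x + 4)*(x)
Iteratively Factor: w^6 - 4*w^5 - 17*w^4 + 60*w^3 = (w)*(w^5 - 4*w^4 - 17*w^3 + 60*w^2) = w^2*(w^4 - 4*w^3 - 17*w^2 + 60*w) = w^2*(w - 3)*(w^3 - w^2 - 20*w) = w^3*(w - 3)*(w^2 - w - 20) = w^3*(w - 5)*(w - 3)*(w + 4)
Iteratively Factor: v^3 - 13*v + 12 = (v + 4)*(v^2 - 4*v + 3) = (v - 3)*(v + 4)*(v - 1)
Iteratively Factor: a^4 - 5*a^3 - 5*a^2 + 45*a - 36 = (a + 3)*(a^3 - 8*a^2 + 19*a - 12) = (a - 1)*(a + 3)*(a^2 - 7*a + 12) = (a - 4)*(a - 1)*(a + 3)*(a - 3)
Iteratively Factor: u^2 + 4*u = (u + 4)*(u)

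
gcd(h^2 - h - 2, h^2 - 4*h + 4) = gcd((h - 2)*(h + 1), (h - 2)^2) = h - 2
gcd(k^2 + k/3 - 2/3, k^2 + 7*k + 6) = k + 1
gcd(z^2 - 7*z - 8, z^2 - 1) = z + 1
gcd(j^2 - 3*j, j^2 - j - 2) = 1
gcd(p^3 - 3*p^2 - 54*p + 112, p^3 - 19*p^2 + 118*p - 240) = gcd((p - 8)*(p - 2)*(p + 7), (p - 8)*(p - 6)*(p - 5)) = p - 8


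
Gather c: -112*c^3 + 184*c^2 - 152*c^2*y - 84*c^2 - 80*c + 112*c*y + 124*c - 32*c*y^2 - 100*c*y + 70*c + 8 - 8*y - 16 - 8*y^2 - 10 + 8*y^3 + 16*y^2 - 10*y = -112*c^3 + c^2*(100 - 152*y) + c*(-32*y^2 + 12*y + 114) + 8*y^3 + 8*y^2 - 18*y - 18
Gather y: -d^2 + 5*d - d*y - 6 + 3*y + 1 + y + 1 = -d^2 + 5*d + y*(4 - d) - 4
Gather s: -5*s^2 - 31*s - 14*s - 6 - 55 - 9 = -5*s^2 - 45*s - 70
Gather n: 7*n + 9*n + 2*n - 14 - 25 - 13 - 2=18*n - 54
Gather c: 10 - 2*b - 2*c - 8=-2*b - 2*c + 2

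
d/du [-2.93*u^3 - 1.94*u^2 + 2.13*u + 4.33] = -8.79*u^2 - 3.88*u + 2.13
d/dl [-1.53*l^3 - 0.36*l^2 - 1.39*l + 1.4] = -4.59*l^2 - 0.72*l - 1.39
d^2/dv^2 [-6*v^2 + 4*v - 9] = -12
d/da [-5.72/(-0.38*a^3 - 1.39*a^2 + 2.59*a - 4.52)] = (-6.5208*a^2 - 15.9016*a + 14.8148)/(0.38*a^3 + 1.39*a^2 - 2.59*a + 4.52)^2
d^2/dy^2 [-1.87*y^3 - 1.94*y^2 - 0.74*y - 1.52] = -11.22*y - 3.88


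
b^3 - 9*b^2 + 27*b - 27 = (b - 3)^3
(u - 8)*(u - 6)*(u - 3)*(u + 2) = u^4 - 15*u^3 + 56*u^2 + 36*u - 288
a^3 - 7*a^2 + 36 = (a - 6)*(a - 3)*(a + 2)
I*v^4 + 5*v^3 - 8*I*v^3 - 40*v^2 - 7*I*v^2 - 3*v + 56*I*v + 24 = (v - 8)*(v - 3*I)*(v - I)*(I*v + 1)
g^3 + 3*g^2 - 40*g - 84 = (g - 6)*(g + 2)*(g + 7)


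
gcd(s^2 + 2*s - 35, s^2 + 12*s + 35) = s + 7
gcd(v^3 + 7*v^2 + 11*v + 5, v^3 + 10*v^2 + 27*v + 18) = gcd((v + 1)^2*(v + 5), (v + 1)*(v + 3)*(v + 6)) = v + 1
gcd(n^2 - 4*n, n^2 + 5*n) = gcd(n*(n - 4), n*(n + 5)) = n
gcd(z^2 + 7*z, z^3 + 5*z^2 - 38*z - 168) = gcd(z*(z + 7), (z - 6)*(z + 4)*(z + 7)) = z + 7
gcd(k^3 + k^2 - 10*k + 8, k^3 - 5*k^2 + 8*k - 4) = k^2 - 3*k + 2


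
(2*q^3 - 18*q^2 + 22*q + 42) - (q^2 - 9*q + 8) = 2*q^3 - 19*q^2 + 31*q + 34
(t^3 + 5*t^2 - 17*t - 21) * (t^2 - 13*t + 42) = t^5 - 8*t^4 - 40*t^3 + 410*t^2 - 441*t - 882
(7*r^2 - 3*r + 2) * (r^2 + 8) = 7*r^4 - 3*r^3 + 58*r^2 - 24*r + 16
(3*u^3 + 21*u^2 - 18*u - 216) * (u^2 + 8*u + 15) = 3*u^5 + 45*u^4 + 195*u^3 - 45*u^2 - 1998*u - 3240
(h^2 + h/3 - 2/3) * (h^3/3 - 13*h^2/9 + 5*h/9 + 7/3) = h^5/3 - 4*h^4/3 - 4*h^3/27 + 94*h^2/27 + 11*h/27 - 14/9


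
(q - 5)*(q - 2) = q^2 - 7*q + 10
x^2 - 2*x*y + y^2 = (-x + y)^2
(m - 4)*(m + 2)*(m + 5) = m^3 + 3*m^2 - 18*m - 40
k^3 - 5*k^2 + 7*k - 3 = (k - 3)*(k - 1)^2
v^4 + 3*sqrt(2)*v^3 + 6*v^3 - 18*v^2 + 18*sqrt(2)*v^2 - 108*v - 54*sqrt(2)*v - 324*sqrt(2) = (v + 6)*(v - 3*sqrt(2))*(v + 3*sqrt(2))^2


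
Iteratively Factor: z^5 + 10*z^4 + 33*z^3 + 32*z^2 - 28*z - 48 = (z + 3)*(z^4 + 7*z^3 + 12*z^2 - 4*z - 16) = (z + 3)*(z + 4)*(z^3 + 3*z^2 - 4) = (z + 2)*(z + 3)*(z + 4)*(z^2 + z - 2) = (z + 2)^2*(z + 3)*(z + 4)*(z - 1)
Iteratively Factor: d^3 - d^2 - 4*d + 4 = (d - 2)*(d^2 + d - 2) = (d - 2)*(d + 2)*(d - 1)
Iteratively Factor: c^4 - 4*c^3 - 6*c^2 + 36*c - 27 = (c + 3)*(c^3 - 7*c^2 + 15*c - 9) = (c - 3)*(c + 3)*(c^2 - 4*c + 3) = (c - 3)*(c - 1)*(c + 3)*(c - 3)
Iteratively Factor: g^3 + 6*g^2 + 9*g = (g + 3)*(g^2 + 3*g) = g*(g + 3)*(g + 3)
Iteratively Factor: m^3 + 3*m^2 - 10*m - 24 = (m + 2)*(m^2 + m - 12) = (m - 3)*(m + 2)*(m + 4)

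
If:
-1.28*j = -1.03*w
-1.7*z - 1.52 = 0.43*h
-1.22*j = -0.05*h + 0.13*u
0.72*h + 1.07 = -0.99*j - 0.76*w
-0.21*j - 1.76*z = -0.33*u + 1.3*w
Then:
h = -1.79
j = 0.11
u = -1.74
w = 0.14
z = -0.44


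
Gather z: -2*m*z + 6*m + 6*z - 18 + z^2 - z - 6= 6*m + z^2 + z*(5 - 2*m) - 24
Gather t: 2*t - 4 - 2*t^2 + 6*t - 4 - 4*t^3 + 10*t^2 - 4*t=-4*t^3 + 8*t^2 + 4*t - 8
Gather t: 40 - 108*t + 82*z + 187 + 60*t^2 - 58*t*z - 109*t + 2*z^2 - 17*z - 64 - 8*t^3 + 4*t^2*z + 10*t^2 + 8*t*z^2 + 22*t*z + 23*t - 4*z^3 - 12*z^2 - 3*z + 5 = -8*t^3 + t^2*(4*z + 70) + t*(8*z^2 - 36*z - 194) - 4*z^3 - 10*z^2 + 62*z + 168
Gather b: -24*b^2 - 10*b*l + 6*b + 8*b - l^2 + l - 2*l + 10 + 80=-24*b^2 + b*(14 - 10*l) - l^2 - l + 90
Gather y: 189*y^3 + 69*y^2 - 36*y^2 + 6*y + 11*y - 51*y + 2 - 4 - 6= 189*y^3 + 33*y^2 - 34*y - 8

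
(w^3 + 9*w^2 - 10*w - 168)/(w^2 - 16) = (w^2 + 13*w + 42)/(w + 4)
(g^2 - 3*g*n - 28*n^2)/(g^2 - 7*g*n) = (g + 4*n)/g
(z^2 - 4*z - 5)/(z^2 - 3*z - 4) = (z - 5)/(z - 4)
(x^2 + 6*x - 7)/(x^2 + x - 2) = (x + 7)/(x + 2)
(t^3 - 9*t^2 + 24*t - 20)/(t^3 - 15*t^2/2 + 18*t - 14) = 2*(t - 5)/(2*t - 7)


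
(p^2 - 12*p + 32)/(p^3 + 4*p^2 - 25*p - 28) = (p - 8)/(p^2 + 8*p + 7)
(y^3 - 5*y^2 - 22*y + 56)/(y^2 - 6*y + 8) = (y^2 - 3*y - 28)/(y - 4)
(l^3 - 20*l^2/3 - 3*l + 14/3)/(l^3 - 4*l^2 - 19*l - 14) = (l - 2/3)/(l + 2)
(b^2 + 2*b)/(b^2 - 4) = b/(b - 2)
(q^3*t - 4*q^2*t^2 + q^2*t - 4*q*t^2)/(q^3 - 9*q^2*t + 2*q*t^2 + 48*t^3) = q*t*(q^2 - 4*q*t + q - 4*t)/(q^3 - 9*q^2*t + 2*q*t^2 + 48*t^3)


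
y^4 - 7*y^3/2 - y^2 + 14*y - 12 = (y - 2)^2*(y - 3/2)*(y + 2)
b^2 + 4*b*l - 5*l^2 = (b - l)*(b + 5*l)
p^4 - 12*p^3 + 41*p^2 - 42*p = p*(p - 7)*(p - 3)*(p - 2)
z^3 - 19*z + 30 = (z - 3)*(z - 2)*(z + 5)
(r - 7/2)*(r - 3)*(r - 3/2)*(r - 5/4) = r^4 - 37*r^3/4 + 121*r^2/4 - 657*r/16 + 315/16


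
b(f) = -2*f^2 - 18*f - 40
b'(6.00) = -42.00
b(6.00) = -220.00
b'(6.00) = -42.00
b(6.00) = -220.00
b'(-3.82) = -2.72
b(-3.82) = -0.42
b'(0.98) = -21.92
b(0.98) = -59.56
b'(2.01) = -26.04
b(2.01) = -84.26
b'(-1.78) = -10.88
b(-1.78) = -14.30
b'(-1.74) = -11.04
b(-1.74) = -14.74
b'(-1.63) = -11.48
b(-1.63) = -15.97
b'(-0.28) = -16.88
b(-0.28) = -35.12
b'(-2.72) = -7.12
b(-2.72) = -5.84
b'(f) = -4*f - 18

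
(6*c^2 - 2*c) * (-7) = -42*c^2 + 14*c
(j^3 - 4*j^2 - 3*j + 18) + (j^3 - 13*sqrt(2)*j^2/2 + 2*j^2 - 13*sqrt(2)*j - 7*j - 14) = 2*j^3 - 13*sqrt(2)*j^2/2 - 2*j^2 - 13*sqrt(2)*j - 10*j + 4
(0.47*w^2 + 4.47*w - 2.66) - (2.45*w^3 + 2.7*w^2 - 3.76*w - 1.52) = -2.45*w^3 - 2.23*w^2 + 8.23*w - 1.14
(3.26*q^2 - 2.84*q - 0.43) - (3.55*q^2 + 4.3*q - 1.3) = -0.29*q^2 - 7.14*q + 0.87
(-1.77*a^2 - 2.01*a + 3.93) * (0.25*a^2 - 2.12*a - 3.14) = -0.4425*a^4 + 3.2499*a^3 + 10.8015*a^2 - 2.0202*a - 12.3402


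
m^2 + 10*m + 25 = (m + 5)^2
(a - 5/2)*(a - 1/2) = a^2 - 3*a + 5/4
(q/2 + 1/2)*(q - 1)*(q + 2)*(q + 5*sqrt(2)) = q^4/2 + q^3 + 5*sqrt(2)*q^3/2 - q^2/2 + 5*sqrt(2)*q^2 - 5*sqrt(2)*q/2 - q - 5*sqrt(2)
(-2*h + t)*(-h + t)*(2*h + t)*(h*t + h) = 4*h^4*t + 4*h^4 - 4*h^3*t^2 - 4*h^3*t - h^2*t^3 - h^2*t^2 + h*t^4 + h*t^3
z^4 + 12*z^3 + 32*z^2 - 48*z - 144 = (z - 2)*(z + 2)*(z + 6)^2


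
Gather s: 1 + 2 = 3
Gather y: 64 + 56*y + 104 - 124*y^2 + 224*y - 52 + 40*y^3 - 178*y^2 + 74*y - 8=40*y^3 - 302*y^2 + 354*y + 108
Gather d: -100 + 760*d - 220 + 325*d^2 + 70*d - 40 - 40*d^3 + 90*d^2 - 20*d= -40*d^3 + 415*d^2 + 810*d - 360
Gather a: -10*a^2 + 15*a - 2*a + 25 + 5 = -10*a^2 + 13*a + 30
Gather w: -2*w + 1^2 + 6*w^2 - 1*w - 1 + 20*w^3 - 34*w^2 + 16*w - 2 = 20*w^3 - 28*w^2 + 13*w - 2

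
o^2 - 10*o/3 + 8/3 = (o - 2)*(o - 4/3)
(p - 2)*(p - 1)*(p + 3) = p^3 - 7*p + 6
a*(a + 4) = a^2 + 4*a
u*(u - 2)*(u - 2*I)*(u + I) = u^4 - 2*u^3 - I*u^3 + 2*u^2 + 2*I*u^2 - 4*u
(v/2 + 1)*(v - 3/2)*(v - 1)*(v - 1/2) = v^4/2 - v^3/2 - 13*v^2/8 + 19*v/8 - 3/4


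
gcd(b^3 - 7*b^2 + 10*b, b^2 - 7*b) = b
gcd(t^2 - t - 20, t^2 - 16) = t + 4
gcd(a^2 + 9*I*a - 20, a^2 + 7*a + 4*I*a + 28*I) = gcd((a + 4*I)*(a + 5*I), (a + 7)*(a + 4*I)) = a + 4*I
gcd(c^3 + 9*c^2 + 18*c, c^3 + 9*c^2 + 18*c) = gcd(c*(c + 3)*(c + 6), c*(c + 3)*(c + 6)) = c^3 + 9*c^2 + 18*c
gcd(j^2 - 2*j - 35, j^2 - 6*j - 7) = j - 7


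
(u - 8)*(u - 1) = u^2 - 9*u + 8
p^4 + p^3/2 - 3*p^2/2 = p^2*(p - 1)*(p + 3/2)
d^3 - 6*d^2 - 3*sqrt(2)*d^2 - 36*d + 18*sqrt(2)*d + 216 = (d - 6)*(d - 6*sqrt(2))*(d + 3*sqrt(2))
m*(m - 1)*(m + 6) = m^3 + 5*m^2 - 6*m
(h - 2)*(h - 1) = h^2 - 3*h + 2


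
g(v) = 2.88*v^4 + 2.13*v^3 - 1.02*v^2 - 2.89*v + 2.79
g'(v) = 11.52*v^3 + 6.39*v^2 - 2.04*v - 2.89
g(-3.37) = 290.88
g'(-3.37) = -364.35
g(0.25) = 2.05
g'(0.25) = -2.82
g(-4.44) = 928.32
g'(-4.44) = -876.19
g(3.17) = 342.05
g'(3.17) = 421.83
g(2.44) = 122.69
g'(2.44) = 197.52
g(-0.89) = 4.86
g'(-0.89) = -4.13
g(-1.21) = 7.19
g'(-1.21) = -11.47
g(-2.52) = 85.65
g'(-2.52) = -141.52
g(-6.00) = 3255.81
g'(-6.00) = -2248.93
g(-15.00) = 138427.89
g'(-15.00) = -37414.54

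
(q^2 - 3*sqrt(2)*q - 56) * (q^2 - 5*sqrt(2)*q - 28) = q^4 - 8*sqrt(2)*q^3 - 54*q^2 + 364*sqrt(2)*q + 1568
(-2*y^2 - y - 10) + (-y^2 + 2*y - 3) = -3*y^2 + y - 13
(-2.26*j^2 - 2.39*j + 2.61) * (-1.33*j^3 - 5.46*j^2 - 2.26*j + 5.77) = 3.0058*j^5 + 15.5183*j^4 + 14.6857*j^3 - 21.8894*j^2 - 19.6889*j + 15.0597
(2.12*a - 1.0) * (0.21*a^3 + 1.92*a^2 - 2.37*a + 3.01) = 0.4452*a^4 + 3.8604*a^3 - 6.9444*a^2 + 8.7512*a - 3.01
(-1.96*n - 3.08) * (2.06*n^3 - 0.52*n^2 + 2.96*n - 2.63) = -4.0376*n^4 - 5.3256*n^3 - 4.2*n^2 - 3.962*n + 8.1004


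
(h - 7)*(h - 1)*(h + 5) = h^3 - 3*h^2 - 33*h + 35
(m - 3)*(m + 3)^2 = m^3 + 3*m^2 - 9*m - 27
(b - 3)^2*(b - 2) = b^3 - 8*b^2 + 21*b - 18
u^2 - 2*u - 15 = (u - 5)*(u + 3)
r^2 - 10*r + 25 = (r - 5)^2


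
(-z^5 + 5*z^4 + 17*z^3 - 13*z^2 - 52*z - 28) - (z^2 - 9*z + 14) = -z^5 + 5*z^4 + 17*z^3 - 14*z^2 - 43*z - 42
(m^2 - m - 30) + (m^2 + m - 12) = 2*m^2 - 42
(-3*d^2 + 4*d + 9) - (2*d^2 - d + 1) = -5*d^2 + 5*d + 8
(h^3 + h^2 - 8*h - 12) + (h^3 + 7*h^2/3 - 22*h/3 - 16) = 2*h^3 + 10*h^2/3 - 46*h/3 - 28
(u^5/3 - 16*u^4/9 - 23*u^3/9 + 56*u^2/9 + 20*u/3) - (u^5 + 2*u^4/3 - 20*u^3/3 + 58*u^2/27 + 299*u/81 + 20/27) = -2*u^5/3 - 22*u^4/9 + 37*u^3/9 + 110*u^2/27 + 241*u/81 - 20/27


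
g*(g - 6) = g^2 - 6*g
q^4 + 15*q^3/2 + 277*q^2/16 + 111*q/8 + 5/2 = (q + 1/4)*(q + 5/4)*(q + 2)*(q + 4)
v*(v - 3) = v^2 - 3*v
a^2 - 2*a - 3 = (a - 3)*(a + 1)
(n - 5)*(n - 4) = n^2 - 9*n + 20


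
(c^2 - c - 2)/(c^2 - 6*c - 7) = (c - 2)/(c - 7)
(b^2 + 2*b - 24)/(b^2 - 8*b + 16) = (b + 6)/(b - 4)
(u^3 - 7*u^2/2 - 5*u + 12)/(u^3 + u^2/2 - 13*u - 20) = (2*u - 3)/(2*u + 5)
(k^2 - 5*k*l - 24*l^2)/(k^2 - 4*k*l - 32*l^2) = (k + 3*l)/(k + 4*l)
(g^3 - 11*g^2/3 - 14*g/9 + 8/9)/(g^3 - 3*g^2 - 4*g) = (g^2 + g/3 - 2/9)/(g*(g + 1))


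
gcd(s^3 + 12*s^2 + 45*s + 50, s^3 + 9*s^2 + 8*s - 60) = s + 5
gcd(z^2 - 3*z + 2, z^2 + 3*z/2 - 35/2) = 1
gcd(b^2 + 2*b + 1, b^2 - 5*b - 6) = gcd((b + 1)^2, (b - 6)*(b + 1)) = b + 1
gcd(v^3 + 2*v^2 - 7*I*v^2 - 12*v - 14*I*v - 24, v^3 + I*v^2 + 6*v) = 1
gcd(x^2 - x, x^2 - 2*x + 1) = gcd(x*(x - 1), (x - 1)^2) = x - 1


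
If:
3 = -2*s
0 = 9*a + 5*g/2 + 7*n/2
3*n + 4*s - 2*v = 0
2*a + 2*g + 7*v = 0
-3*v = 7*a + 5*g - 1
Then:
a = -1295/977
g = 2156/977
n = 1790/977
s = -3/2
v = -246/977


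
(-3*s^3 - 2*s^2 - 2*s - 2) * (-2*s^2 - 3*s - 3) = 6*s^5 + 13*s^4 + 19*s^3 + 16*s^2 + 12*s + 6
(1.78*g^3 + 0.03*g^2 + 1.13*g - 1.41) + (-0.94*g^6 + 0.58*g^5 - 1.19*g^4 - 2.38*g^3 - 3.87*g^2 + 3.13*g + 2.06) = -0.94*g^6 + 0.58*g^5 - 1.19*g^4 - 0.6*g^3 - 3.84*g^2 + 4.26*g + 0.65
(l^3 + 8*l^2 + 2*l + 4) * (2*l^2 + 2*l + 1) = 2*l^5 + 18*l^4 + 21*l^3 + 20*l^2 + 10*l + 4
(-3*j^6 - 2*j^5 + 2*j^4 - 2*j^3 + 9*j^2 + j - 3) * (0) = 0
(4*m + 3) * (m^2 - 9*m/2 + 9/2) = 4*m^3 - 15*m^2 + 9*m/2 + 27/2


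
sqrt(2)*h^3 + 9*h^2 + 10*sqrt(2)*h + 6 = (h + sqrt(2))*(h + 3*sqrt(2))*(sqrt(2)*h + 1)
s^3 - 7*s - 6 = (s - 3)*(s + 1)*(s + 2)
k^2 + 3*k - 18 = (k - 3)*(k + 6)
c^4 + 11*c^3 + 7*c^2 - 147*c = c*(c - 3)*(c + 7)^2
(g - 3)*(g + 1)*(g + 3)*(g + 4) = g^4 + 5*g^3 - 5*g^2 - 45*g - 36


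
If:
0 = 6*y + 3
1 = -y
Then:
No Solution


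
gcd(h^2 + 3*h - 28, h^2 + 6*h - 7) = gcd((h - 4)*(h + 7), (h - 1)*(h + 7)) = h + 7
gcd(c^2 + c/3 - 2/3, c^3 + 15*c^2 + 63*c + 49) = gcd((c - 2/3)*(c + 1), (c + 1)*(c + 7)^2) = c + 1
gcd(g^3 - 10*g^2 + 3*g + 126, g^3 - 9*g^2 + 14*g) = g - 7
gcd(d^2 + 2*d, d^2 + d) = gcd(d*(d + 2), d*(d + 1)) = d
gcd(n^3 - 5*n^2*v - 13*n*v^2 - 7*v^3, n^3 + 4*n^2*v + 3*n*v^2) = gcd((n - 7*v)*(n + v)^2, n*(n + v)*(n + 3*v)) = n + v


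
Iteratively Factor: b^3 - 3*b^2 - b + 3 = (b + 1)*(b^2 - 4*b + 3) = (b - 3)*(b + 1)*(b - 1)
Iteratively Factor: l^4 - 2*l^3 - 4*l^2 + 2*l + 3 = (l + 1)*(l^3 - 3*l^2 - l + 3) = (l + 1)^2*(l^2 - 4*l + 3) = (l - 3)*(l + 1)^2*(l - 1)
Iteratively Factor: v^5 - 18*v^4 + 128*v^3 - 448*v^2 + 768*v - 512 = (v - 4)*(v^4 - 14*v^3 + 72*v^2 - 160*v + 128) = (v - 4)^2*(v^3 - 10*v^2 + 32*v - 32) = (v - 4)^2*(v - 2)*(v^2 - 8*v + 16) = (v - 4)^3*(v - 2)*(v - 4)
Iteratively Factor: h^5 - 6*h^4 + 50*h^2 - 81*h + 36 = (h - 1)*(h^4 - 5*h^3 - 5*h^2 + 45*h - 36) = (h - 1)*(h + 3)*(h^3 - 8*h^2 + 19*h - 12) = (h - 1)^2*(h + 3)*(h^2 - 7*h + 12) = (h - 4)*(h - 1)^2*(h + 3)*(h - 3)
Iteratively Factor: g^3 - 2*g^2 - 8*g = (g + 2)*(g^2 - 4*g) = g*(g + 2)*(g - 4)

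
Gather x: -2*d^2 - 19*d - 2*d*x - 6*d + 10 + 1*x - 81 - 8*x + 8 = -2*d^2 - 25*d + x*(-2*d - 7) - 63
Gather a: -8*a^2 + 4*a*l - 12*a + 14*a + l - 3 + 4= -8*a^2 + a*(4*l + 2) + l + 1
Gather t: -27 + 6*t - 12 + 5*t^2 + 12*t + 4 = 5*t^2 + 18*t - 35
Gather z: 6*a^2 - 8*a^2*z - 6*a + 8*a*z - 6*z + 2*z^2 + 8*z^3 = 6*a^2 - 6*a + 8*z^3 + 2*z^2 + z*(-8*a^2 + 8*a - 6)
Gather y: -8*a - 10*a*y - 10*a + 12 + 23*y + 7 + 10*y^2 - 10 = -18*a + 10*y^2 + y*(23 - 10*a) + 9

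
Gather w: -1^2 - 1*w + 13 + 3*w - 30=2*w - 18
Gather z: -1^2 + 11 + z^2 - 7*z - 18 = z^2 - 7*z - 8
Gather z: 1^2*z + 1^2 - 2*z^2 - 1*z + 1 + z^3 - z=z^3 - 2*z^2 - z + 2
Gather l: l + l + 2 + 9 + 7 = 2*l + 18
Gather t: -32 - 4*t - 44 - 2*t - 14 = -6*t - 90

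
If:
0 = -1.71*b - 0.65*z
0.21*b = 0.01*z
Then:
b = 0.00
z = 0.00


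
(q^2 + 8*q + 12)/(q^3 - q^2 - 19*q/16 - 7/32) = 32*(q^2 + 8*q + 12)/(32*q^3 - 32*q^2 - 38*q - 7)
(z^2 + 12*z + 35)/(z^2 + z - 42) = (z + 5)/(z - 6)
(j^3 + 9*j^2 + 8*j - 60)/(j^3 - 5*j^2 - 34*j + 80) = (j + 6)/(j - 8)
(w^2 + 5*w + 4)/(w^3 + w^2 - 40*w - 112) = (w + 1)/(w^2 - 3*w - 28)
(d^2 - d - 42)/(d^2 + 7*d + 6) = (d - 7)/(d + 1)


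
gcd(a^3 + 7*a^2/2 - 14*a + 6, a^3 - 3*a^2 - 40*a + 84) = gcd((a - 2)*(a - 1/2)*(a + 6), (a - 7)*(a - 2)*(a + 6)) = a^2 + 4*a - 12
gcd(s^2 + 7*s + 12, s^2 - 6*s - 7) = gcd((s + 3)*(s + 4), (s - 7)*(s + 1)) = 1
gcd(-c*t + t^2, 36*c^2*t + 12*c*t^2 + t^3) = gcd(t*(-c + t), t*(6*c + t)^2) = t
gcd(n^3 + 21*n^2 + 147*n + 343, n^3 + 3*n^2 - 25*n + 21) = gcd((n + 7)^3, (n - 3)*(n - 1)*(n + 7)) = n + 7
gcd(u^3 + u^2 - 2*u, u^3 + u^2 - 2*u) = u^3 + u^2 - 2*u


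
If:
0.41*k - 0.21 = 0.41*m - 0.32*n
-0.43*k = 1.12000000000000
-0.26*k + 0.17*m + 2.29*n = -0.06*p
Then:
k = -2.60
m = -0.0193295077016007*p - 3.16431486307095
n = -0.0247659317426759*p - 0.06081911598407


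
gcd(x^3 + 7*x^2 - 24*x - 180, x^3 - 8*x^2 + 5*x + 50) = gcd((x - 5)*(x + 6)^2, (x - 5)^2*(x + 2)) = x - 5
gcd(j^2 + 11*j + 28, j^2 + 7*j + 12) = j + 4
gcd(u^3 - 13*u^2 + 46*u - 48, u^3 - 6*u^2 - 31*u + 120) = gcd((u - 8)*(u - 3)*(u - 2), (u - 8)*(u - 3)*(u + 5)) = u^2 - 11*u + 24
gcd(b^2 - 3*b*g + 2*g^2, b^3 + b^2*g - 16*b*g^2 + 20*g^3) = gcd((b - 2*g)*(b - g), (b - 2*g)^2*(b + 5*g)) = b - 2*g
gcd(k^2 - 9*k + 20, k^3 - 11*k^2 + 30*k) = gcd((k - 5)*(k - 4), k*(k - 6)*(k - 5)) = k - 5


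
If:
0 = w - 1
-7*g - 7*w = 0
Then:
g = -1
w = 1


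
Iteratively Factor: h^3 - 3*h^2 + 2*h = (h - 1)*(h^2 - 2*h) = h*(h - 1)*(h - 2)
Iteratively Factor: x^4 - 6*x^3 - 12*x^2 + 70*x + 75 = (x - 5)*(x^3 - x^2 - 17*x - 15) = (x - 5)^2*(x^2 + 4*x + 3) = (x - 5)^2*(x + 3)*(x + 1)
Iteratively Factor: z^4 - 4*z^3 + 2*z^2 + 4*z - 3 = (z - 1)*(z^3 - 3*z^2 - z + 3) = (z - 3)*(z - 1)*(z^2 - 1) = (z - 3)*(z - 1)^2*(z + 1)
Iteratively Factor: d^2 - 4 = (d + 2)*(d - 2)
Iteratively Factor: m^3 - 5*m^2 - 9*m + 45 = (m + 3)*(m^2 - 8*m + 15) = (m - 5)*(m + 3)*(m - 3)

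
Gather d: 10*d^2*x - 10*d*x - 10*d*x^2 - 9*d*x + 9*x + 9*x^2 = 10*d^2*x + d*(-10*x^2 - 19*x) + 9*x^2 + 9*x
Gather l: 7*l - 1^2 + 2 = 7*l + 1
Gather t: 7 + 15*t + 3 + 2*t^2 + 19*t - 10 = 2*t^2 + 34*t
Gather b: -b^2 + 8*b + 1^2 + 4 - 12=-b^2 + 8*b - 7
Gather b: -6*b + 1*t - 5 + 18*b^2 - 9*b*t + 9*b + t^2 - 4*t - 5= 18*b^2 + b*(3 - 9*t) + t^2 - 3*t - 10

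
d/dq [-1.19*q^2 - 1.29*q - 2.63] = -2.38*q - 1.29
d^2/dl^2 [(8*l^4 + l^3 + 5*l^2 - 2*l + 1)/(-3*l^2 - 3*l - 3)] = 2*(-8*l^6 - 24*l^5 - 48*l^4 - 57*l^3 - 39*l^2 - 12*l - 7)/(3*(l^6 + 3*l^5 + 6*l^4 + 7*l^3 + 6*l^2 + 3*l + 1))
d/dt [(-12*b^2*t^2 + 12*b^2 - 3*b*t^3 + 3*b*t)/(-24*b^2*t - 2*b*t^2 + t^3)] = 6*b*(3*b*t^2 + 3*b - t)/(t^2*(36*b^2 - 12*b*t + t^2))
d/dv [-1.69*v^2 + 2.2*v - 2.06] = 2.2 - 3.38*v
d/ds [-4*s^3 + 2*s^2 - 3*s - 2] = -12*s^2 + 4*s - 3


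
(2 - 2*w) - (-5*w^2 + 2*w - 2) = 5*w^2 - 4*w + 4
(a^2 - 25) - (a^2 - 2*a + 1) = 2*a - 26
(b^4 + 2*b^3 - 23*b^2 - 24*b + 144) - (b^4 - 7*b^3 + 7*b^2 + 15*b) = 9*b^3 - 30*b^2 - 39*b + 144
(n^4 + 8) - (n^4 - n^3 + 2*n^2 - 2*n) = n^3 - 2*n^2 + 2*n + 8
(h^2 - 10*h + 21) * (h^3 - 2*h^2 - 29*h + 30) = h^5 - 12*h^4 + 12*h^3 + 278*h^2 - 909*h + 630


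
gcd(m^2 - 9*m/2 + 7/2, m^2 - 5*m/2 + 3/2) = m - 1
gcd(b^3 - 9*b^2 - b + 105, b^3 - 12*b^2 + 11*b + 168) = b^2 - 4*b - 21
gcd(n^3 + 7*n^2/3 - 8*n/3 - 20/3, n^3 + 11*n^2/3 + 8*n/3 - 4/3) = n^2 + 4*n + 4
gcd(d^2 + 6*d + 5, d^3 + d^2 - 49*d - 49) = d + 1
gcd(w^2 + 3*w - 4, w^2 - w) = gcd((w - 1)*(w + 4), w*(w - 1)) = w - 1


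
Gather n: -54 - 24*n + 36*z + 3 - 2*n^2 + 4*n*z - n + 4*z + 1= -2*n^2 + n*(4*z - 25) + 40*z - 50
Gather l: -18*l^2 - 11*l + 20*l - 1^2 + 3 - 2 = -18*l^2 + 9*l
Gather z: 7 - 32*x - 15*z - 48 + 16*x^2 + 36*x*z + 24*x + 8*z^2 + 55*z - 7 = 16*x^2 - 8*x + 8*z^2 + z*(36*x + 40) - 48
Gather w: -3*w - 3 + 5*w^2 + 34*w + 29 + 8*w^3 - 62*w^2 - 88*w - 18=8*w^3 - 57*w^2 - 57*w + 8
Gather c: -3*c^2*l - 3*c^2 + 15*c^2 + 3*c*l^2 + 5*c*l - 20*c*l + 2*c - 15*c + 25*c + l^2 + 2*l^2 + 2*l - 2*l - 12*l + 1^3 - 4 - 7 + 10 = c^2*(12 - 3*l) + c*(3*l^2 - 15*l + 12) + 3*l^2 - 12*l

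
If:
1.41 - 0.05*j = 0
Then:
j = 28.20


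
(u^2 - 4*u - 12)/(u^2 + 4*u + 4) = (u - 6)/(u + 2)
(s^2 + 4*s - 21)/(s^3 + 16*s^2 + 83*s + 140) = (s - 3)/(s^2 + 9*s + 20)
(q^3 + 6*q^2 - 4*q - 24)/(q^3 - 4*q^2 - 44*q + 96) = (q + 2)/(q - 8)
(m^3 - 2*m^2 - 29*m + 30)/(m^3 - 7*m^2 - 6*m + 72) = (m^2 + 4*m - 5)/(m^2 - m - 12)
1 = 1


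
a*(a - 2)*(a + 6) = a^3 + 4*a^2 - 12*a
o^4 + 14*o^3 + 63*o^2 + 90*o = o*(o + 3)*(o + 5)*(o + 6)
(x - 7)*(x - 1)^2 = x^3 - 9*x^2 + 15*x - 7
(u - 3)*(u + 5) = u^2 + 2*u - 15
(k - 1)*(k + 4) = k^2 + 3*k - 4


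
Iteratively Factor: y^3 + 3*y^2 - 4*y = (y - 1)*(y^2 + 4*y) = (y - 1)*(y + 4)*(y)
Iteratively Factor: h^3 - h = (h + 1)*(h^2 - h) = h*(h + 1)*(h - 1)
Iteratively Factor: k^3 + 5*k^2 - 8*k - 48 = (k - 3)*(k^2 + 8*k + 16) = (k - 3)*(k + 4)*(k + 4)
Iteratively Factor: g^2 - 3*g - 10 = (g + 2)*(g - 5)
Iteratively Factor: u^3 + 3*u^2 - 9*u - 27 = (u - 3)*(u^2 + 6*u + 9) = (u - 3)*(u + 3)*(u + 3)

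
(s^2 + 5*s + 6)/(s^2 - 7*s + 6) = (s^2 + 5*s + 6)/(s^2 - 7*s + 6)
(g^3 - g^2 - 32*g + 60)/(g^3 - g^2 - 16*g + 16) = (g^3 - g^2 - 32*g + 60)/(g^3 - g^2 - 16*g + 16)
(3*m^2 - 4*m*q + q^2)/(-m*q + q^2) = (-3*m + q)/q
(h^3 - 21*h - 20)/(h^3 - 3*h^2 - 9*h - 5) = (h + 4)/(h + 1)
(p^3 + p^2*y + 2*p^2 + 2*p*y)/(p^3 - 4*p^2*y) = (p^2 + p*y + 2*p + 2*y)/(p*(p - 4*y))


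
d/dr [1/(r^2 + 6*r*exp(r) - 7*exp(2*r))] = 2*(-3*r*exp(r) - r + 7*exp(2*r) - 3*exp(r))/(r^2 + 6*r*exp(r) - 7*exp(2*r))^2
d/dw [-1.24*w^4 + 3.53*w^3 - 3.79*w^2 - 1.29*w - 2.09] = -4.96*w^3 + 10.59*w^2 - 7.58*w - 1.29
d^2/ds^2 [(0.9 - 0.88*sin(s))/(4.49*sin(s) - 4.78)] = (0.742646000000001*sin(s)^2 + 0.790611999999999*sin(s) - 1.485292)/(90.518849*sin(s)^3 - 289.095834*sin(s)^2 + 307.767948*sin(s) - 109.215352)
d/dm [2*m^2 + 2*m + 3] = 4*m + 2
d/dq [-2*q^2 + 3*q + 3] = 3 - 4*q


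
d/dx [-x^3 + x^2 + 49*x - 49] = -3*x^2 + 2*x + 49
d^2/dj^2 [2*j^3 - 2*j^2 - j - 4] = 12*j - 4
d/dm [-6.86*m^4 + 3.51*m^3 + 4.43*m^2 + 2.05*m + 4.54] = -27.44*m^3 + 10.53*m^2 + 8.86*m + 2.05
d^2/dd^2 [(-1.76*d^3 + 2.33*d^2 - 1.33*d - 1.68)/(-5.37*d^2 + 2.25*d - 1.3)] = (5.6843418860808e-14*d^5 + 13.648584*d^3 + 357.382332*d^2 - 159.65358*d - 6.54106)/(154.854153*d^6 - 194.649075*d^5 + 194.020785*d^4 - 105.634125*d^3 + 46.96965*d^2 - 11.4075*d + 2.197)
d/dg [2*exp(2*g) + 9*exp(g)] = (4*exp(g) + 9)*exp(g)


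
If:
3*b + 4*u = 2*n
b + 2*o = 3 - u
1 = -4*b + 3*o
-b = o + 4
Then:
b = -13/7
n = 31/2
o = -15/7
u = 64/7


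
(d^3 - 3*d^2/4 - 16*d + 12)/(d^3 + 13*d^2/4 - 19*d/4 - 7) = (4*d^2 - 19*d + 12)/(4*d^2 - 3*d - 7)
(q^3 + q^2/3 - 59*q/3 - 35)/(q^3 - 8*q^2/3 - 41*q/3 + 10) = (3*q + 7)/(3*q - 2)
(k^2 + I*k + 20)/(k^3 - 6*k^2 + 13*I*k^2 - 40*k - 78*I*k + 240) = (k - 4*I)/(k^2 + k*(-6 + 8*I) - 48*I)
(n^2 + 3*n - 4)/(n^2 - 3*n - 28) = (n - 1)/(n - 7)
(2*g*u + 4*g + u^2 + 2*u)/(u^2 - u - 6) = (2*g + u)/(u - 3)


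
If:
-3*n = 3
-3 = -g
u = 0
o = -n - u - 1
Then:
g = 3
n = -1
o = 0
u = 0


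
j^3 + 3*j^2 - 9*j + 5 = (j - 1)^2*(j + 5)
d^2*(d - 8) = d^3 - 8*d^2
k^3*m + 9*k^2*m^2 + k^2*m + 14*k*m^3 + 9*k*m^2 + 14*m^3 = (k + 2*m)*(k + 7*m)*(k*m + m)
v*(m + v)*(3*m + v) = 3*m^2*v + 4*m*v^2 + v^3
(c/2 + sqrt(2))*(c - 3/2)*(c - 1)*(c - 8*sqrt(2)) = c^4/2 - 3*sqrt(2)*c^3 - 5*c^3/4 - 61*c^2/4 + 15*sqrt(2)*c^2/2 - 9*sqrt(2)*c/2 + 40*c - 24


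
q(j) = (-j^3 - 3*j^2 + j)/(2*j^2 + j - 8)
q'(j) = (-4*j - 1)*(-j^3 - 3*j^2 + j)/(2*j^2 + j - 8)^2 + (-3*j^2 - 6*j + 1)/(2*j^2 + j - 8)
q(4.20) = -3.90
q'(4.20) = -0.24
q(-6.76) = 2.15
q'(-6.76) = -0.51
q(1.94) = -11.35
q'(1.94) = 52.82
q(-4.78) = 1.09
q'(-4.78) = -0.58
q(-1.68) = 1.34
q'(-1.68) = -2.55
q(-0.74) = 0.26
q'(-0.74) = -0.56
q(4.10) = -3.88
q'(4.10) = -0.22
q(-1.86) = 1.97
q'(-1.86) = -4.93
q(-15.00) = 6.29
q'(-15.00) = -0.50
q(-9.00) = 3.29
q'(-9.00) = -0.50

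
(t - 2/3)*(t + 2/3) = t^2 - 4/9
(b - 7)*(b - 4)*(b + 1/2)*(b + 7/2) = b^4 - 7*b^3 - 57*b^2/4 + 371*b/4 + 49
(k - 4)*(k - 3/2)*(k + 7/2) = k^3 - 2*k^2 - 53*k/4 + 21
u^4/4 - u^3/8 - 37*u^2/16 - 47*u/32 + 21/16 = (u/4 + 1/2)*(u - 7/2)*(u - 1/2)*(u + 3/2)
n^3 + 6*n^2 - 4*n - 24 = (n - 2)*(n + 2)*(n + 6)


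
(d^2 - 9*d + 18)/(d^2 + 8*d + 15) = (d^2 - 9*d + 18)/(d^2 + 8*d + 15)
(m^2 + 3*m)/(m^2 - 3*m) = (m + 3)/(m - 3)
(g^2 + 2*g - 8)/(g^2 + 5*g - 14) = (g + 4)/(g + 7)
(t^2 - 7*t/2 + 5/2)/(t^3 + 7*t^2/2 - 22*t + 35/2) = 1/(t + 7)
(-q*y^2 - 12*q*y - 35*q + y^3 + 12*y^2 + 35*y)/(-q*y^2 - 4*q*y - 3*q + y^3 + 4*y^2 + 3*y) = (y^2 + 12*y + 35)/(y^2 + 4*y + 3)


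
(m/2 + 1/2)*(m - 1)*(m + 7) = m^3/2 + 7*m^2/2 - m/2 - 7/2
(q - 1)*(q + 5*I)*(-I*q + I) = -I*q^3 + 5*q^2 + 2*I*q^2 - 10*q - I*q + 5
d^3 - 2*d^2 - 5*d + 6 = (d - 3)*(d - 1)*(d + 2)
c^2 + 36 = (c - 6*I)*(c + 6*I)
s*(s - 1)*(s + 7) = s^3 + 6*s^2 - 7*s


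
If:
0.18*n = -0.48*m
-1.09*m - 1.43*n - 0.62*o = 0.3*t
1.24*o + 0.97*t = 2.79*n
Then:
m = -0.02871184687015*t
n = 0.0765649249870667*t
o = -0.609986983295229*t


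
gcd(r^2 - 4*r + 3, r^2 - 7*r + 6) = r - 1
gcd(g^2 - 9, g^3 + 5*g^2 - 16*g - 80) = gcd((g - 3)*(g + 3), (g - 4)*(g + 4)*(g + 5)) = 1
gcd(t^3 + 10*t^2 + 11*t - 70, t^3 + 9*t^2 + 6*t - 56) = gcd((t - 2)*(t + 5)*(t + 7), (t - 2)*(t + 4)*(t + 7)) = t^2 + 5*t - 14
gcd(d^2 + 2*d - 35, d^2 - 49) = d + 7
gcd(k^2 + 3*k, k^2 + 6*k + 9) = k + 3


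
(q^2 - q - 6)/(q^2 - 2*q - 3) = (q + 2)/(q + 1)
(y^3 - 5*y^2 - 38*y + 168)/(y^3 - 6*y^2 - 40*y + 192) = (y - 7)/(y - 8)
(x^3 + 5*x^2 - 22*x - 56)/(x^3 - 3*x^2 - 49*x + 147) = (x^2 - 2*x - 8)/(x^2 - 10*x + 21)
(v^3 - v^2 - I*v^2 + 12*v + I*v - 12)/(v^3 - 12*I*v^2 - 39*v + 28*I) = (v^2 + v*(-1 + 3*I) - 3*I)/(v^2 - 8*I*v - 7)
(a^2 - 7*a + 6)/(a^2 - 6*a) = (a - 1)/a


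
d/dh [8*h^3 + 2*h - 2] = 24*h^2 + 2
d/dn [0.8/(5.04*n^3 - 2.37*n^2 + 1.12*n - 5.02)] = (-12.096*n^2 + 3.792*n - 0.896)/(5.04*n^3 - 2.37*n^2 + 1.12*n - 5.02)^2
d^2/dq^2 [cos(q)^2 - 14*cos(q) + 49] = 14*cos(q) - 2*cos(2*q)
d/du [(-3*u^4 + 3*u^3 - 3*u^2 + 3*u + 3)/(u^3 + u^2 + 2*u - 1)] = 3*(-u^6 - 2*u^5 - 4*u^4 + 6*u^3 - 9*u^2 - 3)/(u^6 + 2*u^5 + 5*u^4 + 2*u^3 + 2*u^2 - 4*u + 1)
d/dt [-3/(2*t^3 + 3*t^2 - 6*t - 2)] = 18*(t^2 + t - 1)/(2*t^3 + 3*t^2 - 6*t - 2)^2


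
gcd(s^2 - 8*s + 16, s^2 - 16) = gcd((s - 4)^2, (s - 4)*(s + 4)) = s - 4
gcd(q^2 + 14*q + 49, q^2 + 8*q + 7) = q + 7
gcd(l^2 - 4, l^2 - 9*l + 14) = l - 2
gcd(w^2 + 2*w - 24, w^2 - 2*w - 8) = w - 4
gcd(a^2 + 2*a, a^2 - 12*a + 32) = 1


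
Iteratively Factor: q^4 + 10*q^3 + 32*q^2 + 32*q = (q)*(q^3 + 10*q^2 + 32*q + 32) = q*(q + 4)*(q^2 + 6*q + 8) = q*(q + 4)^2*(q + 2)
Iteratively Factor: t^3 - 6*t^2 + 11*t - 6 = (t - 2)*(t^2 - 4*t + 3) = (t - 3)*(t - 2)*(t - 1)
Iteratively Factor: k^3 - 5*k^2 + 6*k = (k - 3)*(k^2 - 2*k) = (k - 3)*(k - 2)*(k)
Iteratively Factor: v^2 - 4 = (v + 2)*(v - 2)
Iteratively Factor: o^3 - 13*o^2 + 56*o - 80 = (o - 4)*(o^2 - 9*o + 20) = (o - 4)^2*(o - 5)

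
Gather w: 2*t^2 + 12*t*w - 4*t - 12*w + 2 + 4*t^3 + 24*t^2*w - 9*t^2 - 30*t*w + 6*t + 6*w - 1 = 4*t^3 - 7*t^2 + 2*t + w*(24*t^2 - 18*t - 6) + 1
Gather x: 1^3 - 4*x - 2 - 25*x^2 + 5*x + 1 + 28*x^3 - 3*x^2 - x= 28*x^3 - 28*x^2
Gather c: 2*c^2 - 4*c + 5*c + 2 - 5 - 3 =2*c^2 + c - 6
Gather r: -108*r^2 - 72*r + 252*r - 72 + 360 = -108*r^2 + 180*r + 288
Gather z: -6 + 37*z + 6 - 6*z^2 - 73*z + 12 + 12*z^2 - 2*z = 6*z^2 - 38*z + 12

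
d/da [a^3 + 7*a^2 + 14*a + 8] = 3*a^2 + 14*a + 14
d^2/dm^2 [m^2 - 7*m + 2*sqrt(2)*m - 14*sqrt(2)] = 2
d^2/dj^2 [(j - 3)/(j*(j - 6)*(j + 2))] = 2*(3*j^5 - 30*j^4 + 124*j^3 - 36*j^2 - 432*j - 432)/(j^3*(j^6 - 12*j^5 + 12*j^4 + 224*j^3 - 144*j^2 - 1728*j - 1728))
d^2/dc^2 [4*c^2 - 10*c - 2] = 8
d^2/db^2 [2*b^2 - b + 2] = 4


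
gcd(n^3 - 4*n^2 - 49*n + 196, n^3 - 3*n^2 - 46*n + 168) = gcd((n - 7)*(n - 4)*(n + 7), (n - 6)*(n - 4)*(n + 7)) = n^2 + 3*n - 28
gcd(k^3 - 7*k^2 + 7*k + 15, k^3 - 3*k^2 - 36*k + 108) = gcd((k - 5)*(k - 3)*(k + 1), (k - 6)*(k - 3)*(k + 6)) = k - 3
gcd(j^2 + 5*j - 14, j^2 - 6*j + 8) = j - 2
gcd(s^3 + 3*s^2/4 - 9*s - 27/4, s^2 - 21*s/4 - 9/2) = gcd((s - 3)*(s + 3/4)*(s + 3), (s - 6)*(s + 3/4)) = s + 3/4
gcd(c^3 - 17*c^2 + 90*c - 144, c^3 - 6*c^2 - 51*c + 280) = c - 8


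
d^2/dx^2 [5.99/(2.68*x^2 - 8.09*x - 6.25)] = (86.045152*x^2 - 259.740776*x - 5.99*(5.36*x - 8.09)*(10.72*x - 16.18) - 200.665)/(-2.68*x^2 + 8.09*x + 6.25)^3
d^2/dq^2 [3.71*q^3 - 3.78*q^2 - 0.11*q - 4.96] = 22.26*q - 7.56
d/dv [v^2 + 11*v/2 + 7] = 2*v + 11/2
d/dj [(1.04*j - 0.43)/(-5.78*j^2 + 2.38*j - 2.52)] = (6.0112*j^2 - 4.9708*j - 1.5974)/(33.4084*j^4 - 27.5128*j^3 + 34.7956*j^2 - 11.9952*j + 6.3504)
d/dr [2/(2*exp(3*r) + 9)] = -12*exp(3*r)/(2*exp(3*r) + 9)^2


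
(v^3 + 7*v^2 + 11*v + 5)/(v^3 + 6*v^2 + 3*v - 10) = (v^2 + 2*v + 1)/(v^2 + v - 2)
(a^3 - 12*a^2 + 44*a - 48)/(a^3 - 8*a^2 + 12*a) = (a - 4)/a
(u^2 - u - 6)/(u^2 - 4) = (u - 3)/(u - 2)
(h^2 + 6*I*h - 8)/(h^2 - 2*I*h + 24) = (h + 2*I)/(h - 6*I)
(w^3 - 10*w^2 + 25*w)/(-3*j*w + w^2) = (-w^2 + 10*w - 25)/(3*j - w)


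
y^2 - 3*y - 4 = (y - 4)*(y + 1)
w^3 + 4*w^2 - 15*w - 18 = (w - 3)*(w + 1)*(w + 6)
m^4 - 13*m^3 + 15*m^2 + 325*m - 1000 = (m - 8)*(m - 5)^2*(m + 5)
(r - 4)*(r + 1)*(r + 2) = r^3 - r^2 - 10*r - 8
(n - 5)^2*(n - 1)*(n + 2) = n^4 - 9*n^3 + 13*n^2 + 45*n - 50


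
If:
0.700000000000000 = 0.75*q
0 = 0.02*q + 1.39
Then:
No Solution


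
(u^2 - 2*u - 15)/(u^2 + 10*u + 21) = (u - 5)/(u + 7)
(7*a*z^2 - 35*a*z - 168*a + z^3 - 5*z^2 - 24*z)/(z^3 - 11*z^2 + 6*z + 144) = (7*a + z)/(z - 6)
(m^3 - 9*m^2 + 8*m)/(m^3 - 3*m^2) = (m^2 - 9*m + 8)/(m*(m - 3))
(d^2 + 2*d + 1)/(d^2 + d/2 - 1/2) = 2*(d + 1)/(2*d - 1)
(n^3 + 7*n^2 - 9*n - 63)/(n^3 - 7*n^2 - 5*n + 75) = (n^2 + 4*n - 21)/(n^2 - 10*n + 25)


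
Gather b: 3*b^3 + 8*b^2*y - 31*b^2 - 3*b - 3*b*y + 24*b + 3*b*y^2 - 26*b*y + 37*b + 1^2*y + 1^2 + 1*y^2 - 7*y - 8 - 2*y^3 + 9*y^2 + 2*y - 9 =3*b^3 + b^2*(8*y - 31) + b*(3*y^2 - 29*y + 58) - 2*y^3 + 10*y^2 - 4*y - 16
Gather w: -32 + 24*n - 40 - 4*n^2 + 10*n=-4*n^2 + 34*n - 72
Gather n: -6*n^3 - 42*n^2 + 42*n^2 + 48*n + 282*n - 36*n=-6*n^3 + 294*n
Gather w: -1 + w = w - 1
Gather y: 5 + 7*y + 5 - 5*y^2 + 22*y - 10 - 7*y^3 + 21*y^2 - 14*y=-7*y^3 + 16*y^2 + 15*y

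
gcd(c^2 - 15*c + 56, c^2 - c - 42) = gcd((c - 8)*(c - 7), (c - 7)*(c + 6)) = c - 7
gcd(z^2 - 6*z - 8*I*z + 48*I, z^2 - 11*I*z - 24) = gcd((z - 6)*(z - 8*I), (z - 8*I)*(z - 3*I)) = z - 8*I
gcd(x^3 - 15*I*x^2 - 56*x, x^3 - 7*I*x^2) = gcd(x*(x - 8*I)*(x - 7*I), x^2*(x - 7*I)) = x^2 - 7*I*x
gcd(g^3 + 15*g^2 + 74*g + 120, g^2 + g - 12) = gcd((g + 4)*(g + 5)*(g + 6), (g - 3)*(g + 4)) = g + 4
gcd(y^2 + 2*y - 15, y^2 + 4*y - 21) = y - 3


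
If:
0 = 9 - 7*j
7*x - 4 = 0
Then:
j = 9/7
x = 4/7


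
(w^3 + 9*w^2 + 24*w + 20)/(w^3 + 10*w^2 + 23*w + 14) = (w^2 + 7*w + 10)/(w^2 + 8*w + 7)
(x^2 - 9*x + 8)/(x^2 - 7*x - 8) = (x - 1)/(x + 1)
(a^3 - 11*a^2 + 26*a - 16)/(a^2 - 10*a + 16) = a - 1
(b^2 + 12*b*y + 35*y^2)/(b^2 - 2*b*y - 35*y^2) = (-b - 7*y)/(-b + 7*y)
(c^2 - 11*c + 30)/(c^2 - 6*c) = (c - 5)/c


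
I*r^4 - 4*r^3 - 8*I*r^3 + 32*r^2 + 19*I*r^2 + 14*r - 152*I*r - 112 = (r - 8)*(r - 2*I)*(r + 7*I)*(I*r + 1)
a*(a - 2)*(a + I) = a^3 - 2*a^2 + I*a^2 - 2*I*a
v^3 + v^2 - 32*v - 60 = (v - 6)*(v + 2)*(v + 5)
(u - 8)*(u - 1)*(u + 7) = u^3 - 2*u^2 - 55*u + 56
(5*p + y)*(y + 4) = 5*p*y + 20*p + y^2 + 4*y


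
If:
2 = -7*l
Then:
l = -2/7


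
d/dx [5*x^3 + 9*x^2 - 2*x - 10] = 15*x^2 + 18*x - 2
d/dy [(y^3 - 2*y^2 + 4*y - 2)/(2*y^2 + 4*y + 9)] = (2*y^4 + 8*y^3 + 11*y^2 - 28*y + 44)/(4*y^4 + 16*y^3 + 52*y^2 + 72*y + 81)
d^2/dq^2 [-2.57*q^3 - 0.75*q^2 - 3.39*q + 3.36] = -15.42*q - 1.5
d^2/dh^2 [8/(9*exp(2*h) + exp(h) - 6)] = 8*(2*(18*exp(h) + 1)^2*exp(h) - (36*exp(h) + 1)*(9*exp(2*h) + exp(h) - 6))*exp(h)/(9*exp(2*h) + exp(h) - 6)^3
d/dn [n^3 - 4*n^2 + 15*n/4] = 3*n^2 - 8*n + 15/4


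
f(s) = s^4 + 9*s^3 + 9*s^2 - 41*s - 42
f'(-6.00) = -41.00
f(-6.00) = -120.00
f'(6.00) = 1903.00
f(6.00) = 3276.00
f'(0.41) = -28.81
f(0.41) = -56.65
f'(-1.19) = -30.93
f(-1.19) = 6.37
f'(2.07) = 147.43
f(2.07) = 9.88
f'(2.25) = 181.75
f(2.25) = 39.46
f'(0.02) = -40.63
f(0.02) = -42.82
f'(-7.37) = -308.37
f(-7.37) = 96.51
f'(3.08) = 387.45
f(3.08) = 270.05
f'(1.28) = 34.67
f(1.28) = -58.18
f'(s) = 4*s^3 + 27*s^2 + 18*s - 41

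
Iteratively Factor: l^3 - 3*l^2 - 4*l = (l)*(l^2 - 3*l - 4) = l*(l + 1)*(l - 4)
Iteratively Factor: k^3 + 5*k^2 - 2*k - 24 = (k - 2)*(k^2 + 7*k + 12) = (k - 2)*(k + 4)*(k + 3)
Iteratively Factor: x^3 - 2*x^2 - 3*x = (x)*(x^2 - 2*x - 3) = x*(x - 3)*(x + 1)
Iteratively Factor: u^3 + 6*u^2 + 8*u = (u + 4)*(u^2 + 2*u) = u*(u + 4)*(u + 2)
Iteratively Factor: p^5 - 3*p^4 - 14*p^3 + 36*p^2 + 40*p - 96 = (p - 2)*(p^4 - p^3 - 16*p^2 + 4*p + 48) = (p - 2)^2*(p^3 + p^2 - 14*p - 24) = (p - 2)^2*(p + 3)*(p^2 - 2*p - 8) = (p - 2)^2*(p + 2)*(p + 3)*(p - 4)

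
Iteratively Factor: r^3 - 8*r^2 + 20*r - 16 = (r - 2)*(r^2 - 6*r + 8) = (r - 4)*(r - 2)*(r - 2)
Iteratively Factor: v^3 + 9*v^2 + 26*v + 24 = (v + 4)*(v^2 + 5*v + 6) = (v + 2)*(v + 4)*(v + 3)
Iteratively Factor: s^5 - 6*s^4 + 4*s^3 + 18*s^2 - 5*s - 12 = (s + 1)*(s^4 - 7*s^3 + 11*s^2 + 7*s - 12) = (s - 1)*(s + 1)*(s^3 - 6*s^2 + 5*s + 12) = (s - 3)*(s - 1)*(s + 1)*(s^2 - 3*s - 4) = (s - 3)*(s - 1)*(s + 1)^2*(s - 4)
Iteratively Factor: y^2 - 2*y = (y - 2)*(y)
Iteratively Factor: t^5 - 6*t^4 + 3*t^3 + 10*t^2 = (t)*(t^4 - 6*t^3 + 3*t^2 + 10*t) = t*(t - 2)*(t^3 - 4*t^2 - 5*t) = t*(t - 5)*(t - 2)*(t^2 + t) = t*(t - 5)*(t - 2)*(t + 1)*(t)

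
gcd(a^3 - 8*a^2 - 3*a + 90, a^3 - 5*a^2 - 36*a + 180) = a^2 - 11*a + 30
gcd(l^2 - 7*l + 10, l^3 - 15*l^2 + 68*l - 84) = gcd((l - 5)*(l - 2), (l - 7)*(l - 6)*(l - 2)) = l - 2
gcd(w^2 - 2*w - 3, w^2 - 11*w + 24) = w - 3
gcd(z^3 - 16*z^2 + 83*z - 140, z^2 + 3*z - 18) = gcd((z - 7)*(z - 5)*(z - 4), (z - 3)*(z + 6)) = 1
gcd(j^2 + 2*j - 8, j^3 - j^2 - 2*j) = j - 2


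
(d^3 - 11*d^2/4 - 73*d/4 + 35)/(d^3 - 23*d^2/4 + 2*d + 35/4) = (d + 4)/(d + 1)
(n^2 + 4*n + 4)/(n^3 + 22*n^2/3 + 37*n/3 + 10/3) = 3*(n + 2)/(3*n^2 + 16*n + 5)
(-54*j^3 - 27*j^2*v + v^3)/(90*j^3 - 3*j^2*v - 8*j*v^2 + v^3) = (3*j + v)/(-5*j + v)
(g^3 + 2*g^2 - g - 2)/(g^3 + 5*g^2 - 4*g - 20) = (g^2 - 1)/(g^2 + 3*g - 10)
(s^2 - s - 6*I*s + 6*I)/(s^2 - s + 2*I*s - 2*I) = (s - 6*I)/(s + 2*I)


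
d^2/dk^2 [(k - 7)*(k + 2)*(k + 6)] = 6*k + 2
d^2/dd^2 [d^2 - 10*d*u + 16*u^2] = 2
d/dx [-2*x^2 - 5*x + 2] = -4*x - 5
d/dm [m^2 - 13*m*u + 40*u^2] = 2*m - 13*u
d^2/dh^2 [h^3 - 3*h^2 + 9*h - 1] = 6*h - 6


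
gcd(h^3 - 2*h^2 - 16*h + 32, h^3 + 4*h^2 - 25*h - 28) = h - 4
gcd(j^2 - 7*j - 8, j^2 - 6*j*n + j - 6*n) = j + 1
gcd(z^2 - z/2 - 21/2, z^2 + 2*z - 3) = z + 3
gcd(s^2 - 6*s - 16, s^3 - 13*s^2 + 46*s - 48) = s - 8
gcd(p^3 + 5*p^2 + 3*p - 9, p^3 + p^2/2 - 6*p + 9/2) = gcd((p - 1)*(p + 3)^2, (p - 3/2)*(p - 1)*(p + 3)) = p^2 + 2*p - 3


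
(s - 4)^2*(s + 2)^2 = s^4 - 4*s^3 - 12*s^2 + 32*s + 64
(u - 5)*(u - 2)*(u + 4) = u^3 - 3*u^2 - 18*u + 40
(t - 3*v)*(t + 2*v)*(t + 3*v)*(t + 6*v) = t^4 + 8*t^3*v + 3*t^2*v^2 - 72*t*v^3 - 108*v^4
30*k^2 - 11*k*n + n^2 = (-6*k + n)*(-5*k + n)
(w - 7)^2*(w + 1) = w^3 - 13*w^2 + 35*w + 49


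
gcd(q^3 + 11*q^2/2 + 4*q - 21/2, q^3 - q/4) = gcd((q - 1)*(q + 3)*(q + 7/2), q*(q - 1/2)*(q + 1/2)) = 1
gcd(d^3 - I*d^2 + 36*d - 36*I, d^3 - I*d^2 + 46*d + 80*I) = 1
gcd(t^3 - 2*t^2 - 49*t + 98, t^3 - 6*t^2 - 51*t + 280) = t + 7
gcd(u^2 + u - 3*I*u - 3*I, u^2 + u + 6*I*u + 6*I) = u + 1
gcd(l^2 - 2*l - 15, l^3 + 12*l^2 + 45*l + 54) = l + 3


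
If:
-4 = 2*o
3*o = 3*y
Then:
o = -2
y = -2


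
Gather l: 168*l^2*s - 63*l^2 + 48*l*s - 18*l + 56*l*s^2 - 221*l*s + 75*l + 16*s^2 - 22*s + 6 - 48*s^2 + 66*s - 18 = l^2*(168*s - 63) + l*(56*s^2 - 173*s + 57) - 32*s^2 + 44*s - 12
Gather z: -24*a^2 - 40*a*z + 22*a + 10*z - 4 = -24*a^2 + 22*a + z*(10 - 40*a) - 4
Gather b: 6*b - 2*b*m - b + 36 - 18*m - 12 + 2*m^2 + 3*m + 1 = b*(5 - 2*m) + 2*m^2 - 15*m + 25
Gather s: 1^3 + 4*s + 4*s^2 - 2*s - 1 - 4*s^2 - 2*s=0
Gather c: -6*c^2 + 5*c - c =-6*c^2 + 4*c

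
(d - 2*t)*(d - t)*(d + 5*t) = d^3 + 2*d^2*t - 13*d*t^2 + 10*t^3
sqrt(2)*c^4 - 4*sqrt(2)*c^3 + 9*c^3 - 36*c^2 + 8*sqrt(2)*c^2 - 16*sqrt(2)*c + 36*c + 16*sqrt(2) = (c - 2)^2*(c + 4*sqrt(2))*(sqrt(2)*c + 1)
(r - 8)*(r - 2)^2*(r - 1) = r^4 - 13*r^3 + 48*r^2 - 68*r + 32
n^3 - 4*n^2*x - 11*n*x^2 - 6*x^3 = (n - 6*x)*(n + x)^2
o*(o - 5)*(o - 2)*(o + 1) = o^4 - 6*o^3 + 3*o^2 + 10*o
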